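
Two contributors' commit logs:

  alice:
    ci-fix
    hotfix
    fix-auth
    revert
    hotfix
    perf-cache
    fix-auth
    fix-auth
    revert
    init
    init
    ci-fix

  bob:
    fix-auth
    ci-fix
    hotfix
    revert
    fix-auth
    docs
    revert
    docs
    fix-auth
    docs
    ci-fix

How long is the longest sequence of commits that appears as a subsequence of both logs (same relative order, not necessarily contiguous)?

6

Taking ci-fix at alice[1]=bob[2]; then hotfix at alice[2]=bob[3]; then fix-auth at alice[3]=bob[5]; then revert at alice[4]=bob[7]; then fix-auth at alice[7]=bob[9]; then ci-fix at alice[12]=bob[11] gives a common subsequence of length 6. dp[12][11] = 6 confirms this is the maximum.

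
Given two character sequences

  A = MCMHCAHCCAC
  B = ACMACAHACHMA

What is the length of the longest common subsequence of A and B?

Let dp[i][j] be the LCS length of the first i characters of A and the first j characters of B. dp[i][j] = dp[i-1][j-1]+1 when the i-th and j-th characters match, else max(dp[i-1][j], dp[i][j-1]).
    ·  A  C  M  A  C  A  H  A  C  H  M  A
 ·  0  0  0  0  0  0  0  0  0  0  0  0  0
 M  0  0  0  1  1  1  1  1  1  1  1  1  1
 C  0  0  1  1  1  2  2  2  2  2  2  2  2
 M  0  0  1  2  2  2  2  2  2  2  2  3  3
 H  0  0  1  2  2  2  2  3  3  3  3  3  3
 C  0  0  1  2  2  3  3  3  3  4  4  4  4
 A  0  1  1  2  3  3  4  4  4  4  4  4  5
 H  0  1  1  2  3  3  4  5  5  5  5  5  5
 C  0  1  2  2  3  4  4  5  5  6  6  6  6
 C  0  1  2  2  3  4  4  5  5  6  6  6  6
 A  0  1  2  2  3  4  5  5  6  6  6  6  7
 C  0  1  2  2  3  4  5  5  6  7  7  7  7
dp[11][12] = 7. One LCS (by backtracking along matches): CMCAHCA.

7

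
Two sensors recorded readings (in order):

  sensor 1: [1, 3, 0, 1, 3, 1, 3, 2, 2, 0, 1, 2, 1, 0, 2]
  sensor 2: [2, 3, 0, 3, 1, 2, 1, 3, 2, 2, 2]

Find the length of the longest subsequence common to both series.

Match 3 [2,2], then 0 [3,3], then 1 [4,5], then 1 [6,7], then 3 [7,8], then 2 [9,9], then 2 [12,10], then 2 [15,11] — 8 values in the same relative order in both. Since dp[15][11] = 8, nothing longer is possible.

8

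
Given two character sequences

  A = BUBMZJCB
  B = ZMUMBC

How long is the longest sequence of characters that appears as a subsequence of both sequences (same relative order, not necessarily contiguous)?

Let dp[i][j] be the LCS length of the first i characters of A and the first j characters of B. dp[i][j] = dp[i-1][j-1]+1 when the i-th and j-th characters match, else max(dp[i-1][j], dp[i][j-1]).
    ·  Z  M  U  M  B  C
 ·  0  0  0  0  0  0  0
 B  0  0  0  0  0  1  1
 U  0  0  0  1  1  1  1
 B  0  0  0  1  1  2  2
 M  0  0  1  1  2  2  2
 Z  0  1  1  1  2  2  2
 J  0  1  1  1  2  2  2
 C  0  1  1  1  2  2  3
 B  0  1  1  1  2  3  3
dp[8][6] = 3. One LCS (by backtracking along matches): UBC.

3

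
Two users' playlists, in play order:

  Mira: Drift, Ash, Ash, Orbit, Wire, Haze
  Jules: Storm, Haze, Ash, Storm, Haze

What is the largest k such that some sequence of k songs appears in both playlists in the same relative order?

One common subsequence of length 2: Ash (Mira #2, Jules #3) → Haze (Mira #6, Jules #5). The LCS DP gives dp[6][5] = 2, so this is optimal.

2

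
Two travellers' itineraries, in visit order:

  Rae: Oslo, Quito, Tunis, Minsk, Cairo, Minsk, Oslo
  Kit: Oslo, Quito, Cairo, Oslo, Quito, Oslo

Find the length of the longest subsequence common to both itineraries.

Taking Oslo (Rae #1, Kit #1), Quito (Rae #2, Kit #2), Cairo (Rae #5, Kit #3), Oslo (Rae #7, Kit #6) gives a common subsequence of length 4. dp[7][6] = 4 confirms this is the maximum.

4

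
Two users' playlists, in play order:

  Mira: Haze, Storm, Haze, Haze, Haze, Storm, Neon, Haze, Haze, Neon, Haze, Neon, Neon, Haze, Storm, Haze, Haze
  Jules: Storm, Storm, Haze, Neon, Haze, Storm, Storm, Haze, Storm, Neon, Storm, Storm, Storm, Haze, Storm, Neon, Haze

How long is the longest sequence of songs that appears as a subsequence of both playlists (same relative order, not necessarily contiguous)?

Taking Storm (Mira #2, Jules #2), Haze (Mira #3, Jules #3), Haze (Mira #4, Jules #5), Haze (Mira #5, Jules #8), Storm (Mira #6, Jules #9), Neon (Mira #7, Jules #10), Haze (Mira #8, Jules #14), Neon (Mira #13, Jules #16), Haze (Mira #17, Jules #17) gives a common subsequence of length 9. Since dp[17][17] = 9, nothing longer is possible.

9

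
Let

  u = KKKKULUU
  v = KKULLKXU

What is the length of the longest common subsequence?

One common subsequence of length 5: K (u #3, v #1) → K (u #4, v #2) → U (u #5, v #3) → L (u #6, v #5) → U (u #8, v #8). dp[8][8] = 5 confirms this is the maximum.

5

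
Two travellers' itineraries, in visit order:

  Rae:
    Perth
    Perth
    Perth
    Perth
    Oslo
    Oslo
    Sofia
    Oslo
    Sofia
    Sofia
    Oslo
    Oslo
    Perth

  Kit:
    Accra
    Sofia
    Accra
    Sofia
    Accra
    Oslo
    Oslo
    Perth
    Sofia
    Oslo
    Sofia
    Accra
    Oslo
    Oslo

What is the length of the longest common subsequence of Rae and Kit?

7

One common subsequence of length 7: Oslo (Rae #5, Kit #6); then Oslo (Rae #6, Kit #7); then Sofia (Rae #7, Kit #9); then Oslo (Rae #8, Kit #10); then Sofia (Rae #9, Kit #11); then Oslo (Rae #11, Kit #13); then Oslo (Rae #12, Kit #14). dp[13][14] = 7 confirms this is the maximum.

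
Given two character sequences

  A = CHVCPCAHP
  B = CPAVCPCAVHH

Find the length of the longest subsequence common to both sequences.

7

Match C (A #1, B #1) → V (A #3, B #4) → C (A #4, B #5) → P (A #5, B #6) → C (A #6, B #7) → A (A #7, B #8) → H (A #8, B #11) — 7 characters in the same relative order in both. Since dp[9][11] = 7, nothing longer is possible.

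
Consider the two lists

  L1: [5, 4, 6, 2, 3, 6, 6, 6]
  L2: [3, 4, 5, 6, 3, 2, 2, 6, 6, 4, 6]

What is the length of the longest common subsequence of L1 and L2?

6

Let dp[i][j] be the LCS length of the first i values of L1 and the first j values of L2. dp[i][j] = dp[i-1][j-1]+1 when the i-th and j-th values match, else max(dp[i-1][j], dp[i][j-1]).
    ·  3  4  5  6  3  2  2  6  6  4  6
 ·  0  0  0  0  0  0  0  0  0  0  0  0
 5  0  0  0  1  1  1  1  1  1  1  1  1
 4  0  0  1  1  1  1  1  1  1  1  2  2
 6  0  0  1  1  2  2  2  2  2  2  2  3
 2  0  0  1  1  2  2  3  3  3  3  3  3
 3  0  1  1  1  2  3  3  3  3  3  3  3
 6  0  1  1  1  2  3  3  3  4  4  4  4
 6  0  1  1  1  2  3  3  3  4  5  5  5
 6  0  1  1  1  2  3  3  3  4  5  5  6
dp[8][11] = 6. One LCS (by backtracking along matches): 5, 6, 2, 6, 6, 6.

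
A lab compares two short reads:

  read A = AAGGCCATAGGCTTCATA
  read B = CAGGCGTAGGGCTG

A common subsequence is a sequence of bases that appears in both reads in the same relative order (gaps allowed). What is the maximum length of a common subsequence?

10

One common subsequence of length 10: A (read A #2, read B #2); then G (read A #3, read B #3); then G (read A #4, read B #4); then C (read A #5, read B #5); then T (read A #8, read B #7); then A (read A #9, read B #8); then G (read A #10, read B #10); then G (read A #11, read B #11); then C (read A #12, read B #12); then T (read A #13, read B #13). dp[18][14] = 10 confirms this is the maximum.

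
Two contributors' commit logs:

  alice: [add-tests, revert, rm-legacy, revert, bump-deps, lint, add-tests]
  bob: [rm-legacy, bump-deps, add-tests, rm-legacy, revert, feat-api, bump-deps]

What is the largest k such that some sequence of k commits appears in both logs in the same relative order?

Pick add-tests (alice #1, bob #3), rm-legacy (alice #3, bob #4), revert (alice #4, bob #5), bump-deps (alice #5, bob #7); all 4 commits appear in both, in order. The LCS DP gives dp[7][7] = 4, so this is optimal.

4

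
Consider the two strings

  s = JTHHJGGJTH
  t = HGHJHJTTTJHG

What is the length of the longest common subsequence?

Taking H (s #3, t #1), then H (s #4, t #3), then J (s #5, t #4), then J (s #8, t #6), then T (s #9, t #9), then H (s #10, t #11) gives a common subsequence of length 6. dp[10][12] = 6 confirms this is the maximum.

6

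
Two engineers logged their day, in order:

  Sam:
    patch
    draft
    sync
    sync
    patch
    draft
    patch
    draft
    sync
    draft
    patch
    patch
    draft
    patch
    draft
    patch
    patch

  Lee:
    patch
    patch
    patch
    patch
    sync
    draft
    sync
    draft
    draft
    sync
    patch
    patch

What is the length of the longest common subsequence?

9

One common subsequence of length 9: patch [1,2], patch [5,3], patch [7,4], draft [8,6], sync [9,7], draft [10,8], draft [13,9], patch [16,11], patch [17,12]. The LCS DP gives dp[17][12] = 9, so this is optimal.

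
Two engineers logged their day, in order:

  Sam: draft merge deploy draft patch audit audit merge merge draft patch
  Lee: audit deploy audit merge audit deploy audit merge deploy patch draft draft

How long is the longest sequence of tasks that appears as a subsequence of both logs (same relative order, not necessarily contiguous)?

Taking merge [2,4], then deploy [3,6], then audit [7,7], then merge [8,8], then draft [10,12] gives a common subsequence of length 5. Since dp[11][12] = 5, nothing longer is possible.

5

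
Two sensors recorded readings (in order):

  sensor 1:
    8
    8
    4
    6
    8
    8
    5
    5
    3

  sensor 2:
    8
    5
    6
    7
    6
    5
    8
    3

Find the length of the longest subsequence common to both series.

4

Let dp[i][j] be the LCS length of the first i values of sensor 1 and the first j values of sensor 2. dp[i][j] = dp[i-1][j-1]+1 when the i-th and j-th values match, else max(dp[i-1][j], dp[i][j-1]).
    ·  8  5  6  7  6  5  8  3
 ·  0  0  0  0  0  0  0  0  0
 8  0  1  1  1  1  1  1  1  1
 8  0  1  1  1  1  1  1  2  2
 4  0  1  1  1  1  1  1  2  2
 6  0  1  1  2  2  2  2  2  2
 8  0  1  1  2  2  2  2  3  3
 8  0  1  1  2  2  2  2  3  3
 5  0  1  2  2  2  2  3  3  3
 5  0  1  2  2  2  2  3  3  3
 3  0  1  2  2  2  2  3  3  4
dp[9][8] = 4. One LCS (by backtracking along matches): 8, 6, 8, 3.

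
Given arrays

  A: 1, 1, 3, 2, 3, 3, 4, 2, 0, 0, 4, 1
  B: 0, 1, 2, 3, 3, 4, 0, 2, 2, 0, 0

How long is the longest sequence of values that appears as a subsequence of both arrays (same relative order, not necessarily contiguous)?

8

Let dp[i][j] be the LCS length of the first i values of A and the first j values of B. dp[i][j] = dp[i-1][j-1]+1 when the i-th and j-th values match, else max(dp[i-1][j], dp[i][j-1]).
    ·  0  1  2  3  3  4  0  2  2  0  0
 ·  0  0  0  0  0  0  0  0  0  0  0  0
 1  0  0  1  1  1  1  1  1  1  1  1  1
 1  0  0  1  1  1  1  1  1  1  1  1  1
 3  0  0  1  1  2  2  2  2  2  2  2  2
 2  0  0  1  2  2  2  2  2  3  3  3  3
 3  0  0  1  2  3  3  3  3  3  3  3  3
 3  0  0  1  2  3  4  4  4  4  4  4  4
 4  0  0  1  2  3  4  5  5  5  5  5  5
 2  0  0  1  2  3  4  5  5  6  6  6  6
 0  0  1  1  2  3  4  5  6  6  6  7  7
 0  0  1  1  2  3  4  5  6  6  6  7  8
 4  0  1  1  2  3  4  5  6  6  6  7  8
 1  0  1  2  2  3  4  5  6  6  6  7  8
dp[12][11] = 8. One LCS (by backtracking along matches): 1, 2, 3, 3, 4, 2, 0, 0.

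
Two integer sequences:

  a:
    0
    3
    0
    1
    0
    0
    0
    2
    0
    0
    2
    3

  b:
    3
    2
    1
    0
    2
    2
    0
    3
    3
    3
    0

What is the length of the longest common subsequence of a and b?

One common subsequence of length 6: 3 [2,1]; then 1 [4,3]; then 0 [5,4]; then 2 [8,6]; then 0 [9,7]; then 0 [10,11], and the DP table's final entry dp[12][11] is also 6, so no common subsequence is longer.

6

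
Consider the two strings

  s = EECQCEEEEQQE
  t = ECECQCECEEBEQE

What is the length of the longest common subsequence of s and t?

One common subsequence of length 11: E (s #1, t #1); then E (s #2, t #3); then C (s #3, t #4); then Q (s #4, t #5); then C (s #5, t #6); then E (s #6, t #7); then E (s #7, t #9); then E (s #8, t #10); then E (s #9, t #12); then Q (s #11, t #13); then E (s #12, t #14). Since dp[12][14] = 11, nothing longer is possible.

11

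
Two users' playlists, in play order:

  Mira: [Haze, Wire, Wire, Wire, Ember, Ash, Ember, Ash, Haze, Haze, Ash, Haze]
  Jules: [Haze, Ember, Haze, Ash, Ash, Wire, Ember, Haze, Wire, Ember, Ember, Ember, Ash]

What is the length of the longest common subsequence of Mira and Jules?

Match Haze at Mira[1]=Jules[3]; then Wire at Mira[2]=Jules[6]; then Wire at Mira[3]=Jules[9]; then Ember at Mira[5]=Jules[11]; then Ember at Mira[7]=Jules[12]; then Ash at Mira[11]=Jules[13] — 6 songs in the same relative order in both. dp[12][13] = 6 confirms this is the maximum.

6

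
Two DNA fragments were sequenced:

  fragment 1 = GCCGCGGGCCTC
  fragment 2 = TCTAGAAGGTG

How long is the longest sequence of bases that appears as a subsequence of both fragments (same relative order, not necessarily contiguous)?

Let dp[i][j] be the LCS length of the first i bases of fragment 1 and the first j bases of fragment 2. dp[i][j] = dp[i-1][j-1]+1 when the i-th and j-th bases match, else max(dp[i-1][j], dp[i][j-1]).
    ·  T  C  T  A  G  A  A  G  G  T  G
 ·  0  0  0  0  0  0  0  0  0  0  0  0
 G  0  0  0  0  0  1  1  1  1  1  1  1
 C  0  0  1  1  1  1  1  1  1  1  1  1
 C  0  0  1  1  1  1  1  1  1  1  1  1
 G  0  0  1  1  1  2  2  2  2  2  2  2
 C  0  0  1  1  1  2  2  2  2  2  2  2
 G  0  0  1  1  1  2  2  2  3  3  3  3
 G  0  0  1  1  1  2  2  2  3  4  4  4
 G  0  0  1  1  1  2  2  2  3  4  4  5
 C  0  0  1  1  1  2  2  2  3  4  4  5
 C  0  0  1  1  1  2  2  2  3  4  4  5
 T  0  1  1  2  2  2  2  2  3  4  5  5
 C  0  1  2  2  2  2  2  2  3  4  5  5
dp[12][11] = 5. One LCS (by backtracking along matches): CGGGG.

5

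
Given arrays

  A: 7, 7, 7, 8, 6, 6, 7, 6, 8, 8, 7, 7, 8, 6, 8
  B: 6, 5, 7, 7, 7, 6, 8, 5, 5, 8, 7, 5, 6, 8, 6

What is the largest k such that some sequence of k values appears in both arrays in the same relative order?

9

One common subsequence of length 9: 7 [2,3]; then 7 [3,4]; then 7 [7,5]; then 6 [8,6]; then 8 [9,7]; then 8 [10,10]; then 7 [11,11]; then 8 [13,14]; then 6 [14,15]. dp[15][15] = 9 confirms this is the maximum.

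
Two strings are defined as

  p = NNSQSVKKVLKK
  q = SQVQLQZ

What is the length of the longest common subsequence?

4

Let dp[i][j] be the LCS length of the first i characters of p and the first j characters of q. dp[i][j] = dp[i-1][j-1]+1 when the i-th and j-th characters match, else max(dp[i-1][j], dp[i][j-1]).
    ·  S  Q  V  Q  L  Q  Z
 ·  0  0  0  0  0  0  0  0
 N  0  0  0  0  0  0  0  0
 N  0  0  0  0  0  0  0  0
 S  0  1  1  1  1  1  1  1
 Q  0  1  2  2  2  2  2  2
 S  0  1  2  2  2  2  2  2
 V  0  1  2  3  3  3  3  3
 K  0  1  2  3  3  3  3  3
 K  0  1  2  3  3  3  3  3
 V  0  1  2  3  3  3  3  3
 L  0  1  2  3  3  4  4  4
 K  0  1  2  3  3  4  4  4
 K  0  1  2  3  3  4  4  4
dp[12][7] = 4. One LCS (by backtracking along matches): SQVL.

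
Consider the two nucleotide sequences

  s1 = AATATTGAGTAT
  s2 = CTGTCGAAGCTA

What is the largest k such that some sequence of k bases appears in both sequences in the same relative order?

One common subsequence of length 7: T (s1 #3, s2 #2) → T (s1 #5, s2 #4) → G (s1 #7, s2 #6) → A (s1 #8, s2 #8) → G (s1 #9, s2 #9) → T (s1 #10, s2 #11) → A (s1 #11, s2 #12), and the DP table's final entry dp[12][12] is also 7, so no common subsequence is longer.

7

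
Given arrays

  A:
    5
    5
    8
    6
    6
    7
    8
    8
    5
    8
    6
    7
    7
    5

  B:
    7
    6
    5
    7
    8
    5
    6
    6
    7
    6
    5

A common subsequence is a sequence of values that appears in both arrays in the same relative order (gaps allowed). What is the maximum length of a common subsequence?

7

One common subsequence of length 7: 5 [1,3] → 5 [2,6] → 6 [4,7] → 6 [5,8] → 7 [6,9] → 6 [11,10] → 5 [14,11], and the DP table's final entry dp[14][11] is also 7, so no common subsequence is longer.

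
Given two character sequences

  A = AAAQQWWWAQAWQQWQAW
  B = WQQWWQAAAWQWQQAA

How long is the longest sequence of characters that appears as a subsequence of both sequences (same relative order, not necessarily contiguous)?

11

One common subsequence of length 11: Q [4,2]; then Q [5,3]; then W [6,4]; then W [7,5]; then A [9,8]; then A [11,9]; then W [12,10]; then Q [13,11]; then Q [14,13]; then Q [16,14]; then A [17,16]. The LCS DP gives dp[18][16] = 11, so this is optimal.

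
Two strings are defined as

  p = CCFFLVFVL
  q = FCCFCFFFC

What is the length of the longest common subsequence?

Match C (p #1, q #3), C (p #2, q #5), F (p #3, q #6), F (p #4, q #7), F (p #7, q #8) — 5 characters in the same relative order in both. dp[9][9] = 5 confirms this is the maximum.

5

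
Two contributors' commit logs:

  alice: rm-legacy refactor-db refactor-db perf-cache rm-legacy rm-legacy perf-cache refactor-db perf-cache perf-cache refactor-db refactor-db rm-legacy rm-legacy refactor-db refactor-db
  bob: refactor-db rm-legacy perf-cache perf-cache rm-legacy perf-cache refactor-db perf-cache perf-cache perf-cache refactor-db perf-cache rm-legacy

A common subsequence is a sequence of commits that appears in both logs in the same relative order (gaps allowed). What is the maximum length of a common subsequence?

One common subsequence of length 9: rm-legacy (alice #1, bob #2) → perf-cache (alice #4, bob #4) → rm-legacy (alice #6, bob #5) → perf-cache (alice #7, bob #6) → refactor-db (alice #8, bob #7) → perf-cache (alice #9, bob #9) → perf-cache (alice #10, bob #10) → refactor-db (alice #11, bob #11) → rm-legacy (alice #14, bob #13). Since dp[16][13] = 9, nothing longer is possible.

9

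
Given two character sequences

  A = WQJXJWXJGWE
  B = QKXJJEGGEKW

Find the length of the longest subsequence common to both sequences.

6

Let dp[i][j] be the LCS length of the first i characters of A and the first j characters of B. dp[i][j] = dp[i-1][j-1]+1 when the i-th and j-th characters match, else max(dp[i-1][j], dp[i][j-1]).
    ·  Q  K  X  J  J  E  G  G  E  K  W
 ·  0  0  0  0  0  0  0  0  0  0  0  0
 W  0  0  0  0  0  0  0  0  0  0  0  1
 Q  0  1  1  1  1  1  1  1  1  1  1  1
 J  0  1  1  1  2  2  2  2  2  2  2  2
 X  0  1  1  2  2  2  2  2  2  2  2  2
 J  0  1  1  2  3  3  3  3  3  3  3  3
 W  0  1  1  2  3  3  3  3  3  3  3  4
 X  0  1  1  2  3  3  3  3  3  3  3  4
 J  0  1  1  2  3  4  4  4  4  4  4  4
 G  0  1  1  2  3  4  4  5  5  5  5  5
 W  0  1  1  2  3  4  4  5  5  5  5  6
 E  0  1  1  2  3  4  5  5  5  6  6  6
dp[11][11] = 6. One LCS (by backtracking along matches): QXJJGW.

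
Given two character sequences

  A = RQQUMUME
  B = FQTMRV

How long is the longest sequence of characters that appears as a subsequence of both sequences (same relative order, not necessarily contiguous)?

Match Q (A #2, B #2), then M (A #5, B #4) — 2 characters in the same relative order in both. The LCS DP gives dp[8][6] = 2, so this is optimal.

2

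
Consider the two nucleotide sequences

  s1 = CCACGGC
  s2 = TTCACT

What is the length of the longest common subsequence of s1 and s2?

3

Pick C [2,3], then A [3,4], then C [4,5]; all 3 bases appear in both, in order. The LCS DP gives dp[7][6] = 3, so this is optimal.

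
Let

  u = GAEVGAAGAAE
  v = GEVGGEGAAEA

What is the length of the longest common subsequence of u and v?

Let dp[i][j] be the LCS length of the first i characters of u and the first j characters of v. dp[i][j] = dp[i-1][j-1]+1 when the i-th and j-th characters match, else max(dp[i-1][j], dp[i][j-1]).
    ·  G  E  V  G  G  E  G  A  A  E  A
 ·  0  0  0  0  0  0  0  0  0  0  0  0
 G  0  1  1  1  1  1  1  1  1  1  1  1
 A  0  1  1  1  1  1  1  1  2  2  2  2
 E  0  1  2  2  2  2  2  2  2  2  3  3
 V  0  1  2  3  3  3  3  3  3  3  3  3
 G  0  1  2  3  4  4  4  4  4  4  4  4
 A  0  1  2  3  4  4  4  4  5  5  5  5
 A  0  1  2  3  4  4  4  4  5  6  6  6
 G  0  1  2  3  4  5  5  5  5  6  6  6
 A  0  1  2  3  4  5  5  5  6  6  6  7
 A  0  1  2  3  4  5  5  5  6  7  7  7
 E  0  1  2  3  4  5  6  6  6  7  8  8
dp[11][11] = 8. One LCS (by backtracking along matches): GEVGGAAE.

8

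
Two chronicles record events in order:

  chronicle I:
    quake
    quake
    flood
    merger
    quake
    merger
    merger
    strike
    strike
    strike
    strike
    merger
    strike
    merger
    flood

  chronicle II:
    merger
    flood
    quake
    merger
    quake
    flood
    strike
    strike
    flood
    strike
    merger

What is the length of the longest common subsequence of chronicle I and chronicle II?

7

Match quake (chronicle I #1, chronicle II #3) → quake (chronicle I #2, chronicle II #5) → flood (chronicle I #3, chronicle II #6) → strike (chronicle I #8, chronicle II #7) → strike (chronicle I #9, chronicle II #8) → strike (chronicle I #13, chronicle II #10) → merger (chronicle I #14, chronicle II #11) — 7 events in the same relative order in both. The LCS DP gives dp[15][11] = 7, so this is optimal.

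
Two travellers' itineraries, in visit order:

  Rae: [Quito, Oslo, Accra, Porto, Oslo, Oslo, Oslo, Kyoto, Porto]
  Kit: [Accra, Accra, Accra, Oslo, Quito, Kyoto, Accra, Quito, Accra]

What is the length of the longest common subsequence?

3

One common subsequence of length 3: Accra (Rae #3, Kit #3), Oslo (Rae #5, Kit #4), Kyoto (Rae #8, Kit #6). Since dp[9][9] = 3, nothing longer is possible.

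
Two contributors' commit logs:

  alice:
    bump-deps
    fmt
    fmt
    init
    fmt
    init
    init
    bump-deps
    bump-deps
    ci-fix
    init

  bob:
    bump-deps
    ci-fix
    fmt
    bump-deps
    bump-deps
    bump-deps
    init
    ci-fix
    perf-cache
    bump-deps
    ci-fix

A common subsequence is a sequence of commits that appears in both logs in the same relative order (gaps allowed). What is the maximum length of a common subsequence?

5

One common subsequence of length 5: bump-deps [1,1]; then fmt [2,3]; then init [4,7]; then bump-deps [9,10]; then ci-fix [10,11]. The LCS DP gives dp[11][11] = 5, so this is optimal.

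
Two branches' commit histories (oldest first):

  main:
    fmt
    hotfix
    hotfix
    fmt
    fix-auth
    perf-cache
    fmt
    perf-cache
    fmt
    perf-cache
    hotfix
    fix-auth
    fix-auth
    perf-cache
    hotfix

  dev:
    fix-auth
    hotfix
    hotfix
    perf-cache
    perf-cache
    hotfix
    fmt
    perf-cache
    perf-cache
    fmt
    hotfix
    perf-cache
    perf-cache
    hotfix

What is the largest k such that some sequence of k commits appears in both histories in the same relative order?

9

One common subsequence of length 9: hotfix at main[2]=dev[3] → hotfix at main[3]=dev[6] → fmt at main[4]=dev[7] → perf-cache at main[6]=dev[8] → perf-cache at main[8]=dev[9] → fmt at main[9]=dev[10] → perf-cache at main[10]=dev[12] → perf-cache at main[14]=dev[13] → hotfix at main[15]=dev[14]. Since dp[15][14] = 9, nothing longer is possible.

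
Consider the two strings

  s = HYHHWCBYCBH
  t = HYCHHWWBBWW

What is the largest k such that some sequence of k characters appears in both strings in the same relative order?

7

Taking H [1,1], Y [2,2], H [3,4], H [4,5], W [5,7], B [7,8], B [10,9] gives a common subsequence of length 7. The LCS DP gives dp[11][11] = 7, so this is optimal.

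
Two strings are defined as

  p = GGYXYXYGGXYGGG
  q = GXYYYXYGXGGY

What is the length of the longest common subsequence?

Match G [1,1] → Y [3,4] → Y [5,5] → X [6,6] → Y [7,7] → G [9,8] → X [10,9] → G [12,10] → G [13,11] — 9 characters in the same relative order in both, and the DP table's final entry dp[14][12] is also 9, so no common subsequence is longer.

9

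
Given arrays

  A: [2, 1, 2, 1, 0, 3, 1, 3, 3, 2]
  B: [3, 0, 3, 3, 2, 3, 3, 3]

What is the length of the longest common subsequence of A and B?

Let dp[i][j] be the LCS length of the first i values of A and the first j values of B. dp[i][j] = dp[i-1][j-1]+1 when the i-th and j-th values match, else max(dp[i-1][j], dp[i][j-1]).
    ·  3  0  3  3  2  3  3  3
 ·  0  0  0  0  0  0  0  0  0
 2  0  0  0  0  0  1  1  1  1
 1  0  0  0  0  0  1  1  1  1
 2  0  0  0  0  0  1  1  1  1
 1  0  0  0  0  0  1  1  1  1
 0  0  0  1  1  1  1  1  1  1
 3  0  1  1  2  2  2  2  2  2
 1  0  1  1  2  2  2  2  2  2
 3  0  1  1  2  3  3  3  3  3
 3  0  1  1  2  3  3  4  4  4
 2  0  1  1  2  3  4  4  4  4
dp[10][8] = 4. One LCS (by backtracking along matches): 2, 3, 3, 3.

4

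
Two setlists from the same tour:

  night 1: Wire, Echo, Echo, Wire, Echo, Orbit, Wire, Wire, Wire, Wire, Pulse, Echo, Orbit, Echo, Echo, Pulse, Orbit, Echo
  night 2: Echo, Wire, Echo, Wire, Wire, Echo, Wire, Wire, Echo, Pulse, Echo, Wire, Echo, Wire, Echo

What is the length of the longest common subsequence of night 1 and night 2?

Pick Echo (night 1 #3, night 2 #1), Wire (night 1 #4, night 2 #2), Echo (night 1 #5, night 2 #3), Wire (night 1 #7, night 2 #4), Wire (night 1 #8, night 2 #5), Wire (night 1 #9, night 2 #7), Wire (night 1 #10, night 2 #8), Pulse (night 1 #11, night 2 #10), Echo (night 1 #12, night 2 #11), Echo (night 1 #14, night 2 #13), Echo (night 1 #18, night 2 #15); all 11 songs appear in both, in order. Since dp[18][15] = 11, nothing longer is possible.

11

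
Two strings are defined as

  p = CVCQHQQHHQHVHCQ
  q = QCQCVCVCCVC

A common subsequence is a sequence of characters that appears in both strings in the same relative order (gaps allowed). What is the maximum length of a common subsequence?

5

Pick C [1,6], then V [2,7], then C [3,9], then V [12,10], then C [14,11]; all 5 characters appear in both, in order. Since dp[15][11] = 5, nothing longer is possible.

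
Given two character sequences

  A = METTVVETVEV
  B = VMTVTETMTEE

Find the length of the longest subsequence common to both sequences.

6

Match M (A #1, B #2), then E (A #2, B #6), then T (A #3, B #7), then T (A #4, B #9), then E (A #7, B #10), then E (A #10, B #11) — 6 characters in the same relative order in both. Since dp[11][11] = 6, nothing longer is possible.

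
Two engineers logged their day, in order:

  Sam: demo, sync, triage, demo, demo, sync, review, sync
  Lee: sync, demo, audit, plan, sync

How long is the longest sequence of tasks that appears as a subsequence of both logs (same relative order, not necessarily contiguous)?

3

Pick sync [2,1]; then demo [4,2]; then sync [8,5]; all 3 tasks appear in both, in order. dp[8][5] = 3 confirms this is the maximum.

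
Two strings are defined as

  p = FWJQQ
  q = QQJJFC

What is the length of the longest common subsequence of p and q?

2

Let dp[i][j] be the LCS length of the first i characters of p and the first j characters of q. dp[i][j] = dp[i-1][j-1]+1 when the i-th and j-th characters match, else max(dp[i-1][j], dp[i][j-1]).
    ·  Q  Q  J  J  F  C
 ·  0  0  0  0  0  0  0
 F  0  0  0  0  0  1  1
 W  0  0  0  0  0  1  1
 J  0  0  0  1  1  1  1
 Q  0  1  1  1  1  1  1
 Q  0  1  2  2  2  2  2
dp[5][6] = 2. One LCS (by backtracking along matches): QQ.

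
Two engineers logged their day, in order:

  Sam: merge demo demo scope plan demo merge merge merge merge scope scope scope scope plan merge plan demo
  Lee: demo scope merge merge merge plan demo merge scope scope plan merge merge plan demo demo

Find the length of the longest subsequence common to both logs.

Pick demo [3,1], scope [4,2], merge [7,3], merge [8,4], merge [9,5], merge [10,8], scope [13,9], scope [14,10], plan [15,11], merge [16,13], plan [17,14], demo [18,16]; all 12 tasks appear in both, in order, and the DP table's final entry dp[18][16] is also 12, so no common subsequence is longer.

12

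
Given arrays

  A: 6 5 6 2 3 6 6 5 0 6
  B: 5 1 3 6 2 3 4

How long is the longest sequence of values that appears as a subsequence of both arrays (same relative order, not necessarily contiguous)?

Match 5 (A #2, B #1), then 6 (A #3, B #4), then 2 (A #4, B #5), then 3 (A #5, B #6) — 4 values in the same relative order in both. Since dp[10][7] = 4, nothing longer is possible.

4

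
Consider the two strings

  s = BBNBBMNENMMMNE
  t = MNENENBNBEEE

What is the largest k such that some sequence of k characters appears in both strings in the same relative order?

6

Match N (s #3, t #2), N (s #7, t #4), E (s #8, t #5), N (s #9, t #6), N (s #13, t #8), E (s #14, t #12) — 6 characters in the same relative order in both. The LCS DP gives dp[14][12] = 6, so this is optimal.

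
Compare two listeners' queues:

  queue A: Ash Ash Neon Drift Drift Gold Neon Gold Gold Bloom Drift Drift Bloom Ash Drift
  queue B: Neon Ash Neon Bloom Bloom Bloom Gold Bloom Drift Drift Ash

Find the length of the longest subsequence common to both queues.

7

One common subsequence of length 7: Ash (queue A #2, queue B #2), Neon (queue A #3, queue B #3), Gold (queue A #9, queue B #7), Bloom (queue A #10, queue B #8), Drift (queue A #11, queue B #9), Drift (queue A #12, queue B #10), Ash (queue A #14, queue B #11), and the DP table's final entry dp[15][11] is also 7, so no common subsequence is longer.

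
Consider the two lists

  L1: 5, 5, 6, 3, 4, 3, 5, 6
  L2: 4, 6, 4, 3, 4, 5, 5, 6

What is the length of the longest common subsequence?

Let dp[i][j] be the LCS length of the first i values of L1 and the first j values of L2. dp[i][j] = dp[i-1][j-1]+1 when the i-th and j-th values match, else max(dp[i-1][j], dp[i][j-1]).
    ·  4  6  4  3  4  5  5  6
 ·  0  0  0  0  0  0  0  0  0
 5  0  0  0  0  0  0  1  1  1
 5  0  0  0  0  0  0  1  2  2
 6  0  0  1  1  1  1  1  2  3
 3  0  0  1  1  2  2  2  2  3
 4  0  1  1  2  2  3  3  3  3
 3  0  1  1  2  3  3  3  3  3
 5  0  1  1  2  3  3  4  4  4
 6  0  1  2  2  3  3  4  4  5
dp[8][8] = 5. One LCS (by backtracking along matches): 6, 3, 4, 5, 6.

5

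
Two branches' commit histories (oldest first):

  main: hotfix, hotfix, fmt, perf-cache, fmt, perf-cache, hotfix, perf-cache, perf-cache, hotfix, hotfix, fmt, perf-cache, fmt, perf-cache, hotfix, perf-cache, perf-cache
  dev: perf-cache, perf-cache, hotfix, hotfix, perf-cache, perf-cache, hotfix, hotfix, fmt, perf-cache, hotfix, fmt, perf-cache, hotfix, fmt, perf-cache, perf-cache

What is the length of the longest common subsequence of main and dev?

14

Pick perf-cache (main #4, dev #1), then perf-cache (main #6, dev #2), then hotfix (main #7, dev #4), then perf-cache (main #8, dev #5), then perf-cache (main #9, dev #6), then hotfix (main #10, dev #7), then hotfix (main #11, dev #8), then fmt (main #12, dev #9), then perf-cache (main #13, dev #10), then fmt (main #14, dev #12), then perf-cache (main #15, dev #13), then hotfix (main #16, dev #14), then perf-cache (main #17, dev #16), then perf-cache (main #18, dev #17); all 14 commits appear in both, in order, and the DP table's final entry dp[18][17] is also 14, so no common subsequence is longer.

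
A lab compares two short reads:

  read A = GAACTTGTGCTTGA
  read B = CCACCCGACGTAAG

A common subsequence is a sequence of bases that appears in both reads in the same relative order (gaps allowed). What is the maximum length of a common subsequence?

Match G [1,7], A [3,8], C [4,9], G [7,10], T [8,11], G [13,14] — 6 bases in the same relative order in both. Since dp[14][14] = 6, nothing longer is possible.

6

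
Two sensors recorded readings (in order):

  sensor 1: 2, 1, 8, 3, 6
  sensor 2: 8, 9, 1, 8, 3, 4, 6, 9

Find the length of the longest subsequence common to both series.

Let dp[i][j] be the LCS length of the first i values of sensor 1 and the first j values of sensor 2. dp[i][j] = dp[i-1][j-1]+1 when the i-th and j-th values match, else max(dp[i-1][j], dp[i][j-1]).
    ·  8  9  1  8  3  4  6  9
 ·  0  0  0  0  0  0  0  0  0
 2  0  0  0  0  0  0  0  0  0
 1  0  0  0  1  1  1  1  1  1
 8  0  1  1  1  2  2  2  2  2
 3  0  1  1  1  2  3  3  3  3
 6  0  1  1  1  2  3  3  4  4
dp[5][8] = 4. One LCS (by backtracking along matches): 1, 8, 3, 6.

4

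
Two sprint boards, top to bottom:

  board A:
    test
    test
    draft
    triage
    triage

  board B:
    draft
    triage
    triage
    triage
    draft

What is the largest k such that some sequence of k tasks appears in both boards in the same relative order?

Match draft [3,1], then triage [4,3], then triage [5,4] — 3 tasks in the same relative order in both. Since dp[5][5] = 3, nothing longer is possible.

3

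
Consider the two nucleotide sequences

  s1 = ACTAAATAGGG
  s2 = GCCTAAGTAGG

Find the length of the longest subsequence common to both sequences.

8

Let dp[i][j] be the LCS length of the first i bases of s1 and the first j bases of s2. dp[i][j] = dp[i-1][j-1]+1 when the i-th and j-th bases match, else max(dp[i-1][j], dp[i][j-1]).
    ·  G  C  C  T  A  A  G  T  A  G  G
 ·  0  0  0  0  0  0  0  0  0  0  0  0
 A  0  0  0  0  0  1  1  1  1  1  1  1
 C  0  0  1  1  1  1  1  1  1  1  1  1
 T  0  0  1  1  2  2  2  2  2  2  2  2
 A  0  0  1  1  2  3  3  3  3  3  3  3
 A  0  0  1  1  2  3  4  4  4  4  4  4
 A  0  0  1  1  2  3  4  4  4  5  5  5
 T  0  0  1  1  2  3  4  4  5  5  5  5
 A  0  0  1  1  2  3  4  4  5  6  6  6
 G  0  1  1  1  2  3  4  5  5  6  7  7
 G  0  1  1  1  2  3  4  5  5  6  7  8
 G  0  1  1  1  2  3  4  5  5  6  7  8
dp[11][11] = 8. One LCS (by backtracking along matches): CTAATAGG.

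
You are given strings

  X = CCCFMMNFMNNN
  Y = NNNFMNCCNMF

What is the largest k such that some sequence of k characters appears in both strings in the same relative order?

Let dp[i][j] be the LCS length of the first i characters of X and the first j characters of Y. dp[i][j] = dp[i-1][j-1]+1 when the i-th and j-th characters match, else max(dp[i-1][j], dp[i][j-1]).
    ·  N  N  N  F  M  N  C  C  N  M  F
 ·  0  0  0  0  0  0  0  0  0  0  0  0
 C  0  0  0  0  0  0  0  1  1  1  1  1
 C  0  0  0  0  0  0  0  1  2  2  2  2
 C  0  0  0  0  0  0  0  1  2  2  2  2
 F  0  0  0  0  1  1  1  1  2  2  2  3
 M  0  0  0  0  1  2  2  2  2  2  3  3
 M  0  0  0  0  1  2  2  2  2  2  3  3
 N  0  1  1  1  1  2  3  3  3  3  3  3
 F  0  1  1  1  2  2  3  3  3  3  3  4
 M  0  1  1  1  2  3  3  3  3  3  4  4
 N  0  1  2  2  2  3  4  4  4  4  4  4
 N  0  1  2  3  3  3  4  4  4  5  5  5
 N  0  1  2  3  3  3  4  4  4  5  5  5
dp[12][11] = 5. One LCS (by backtracking along matches): NFMNN.

5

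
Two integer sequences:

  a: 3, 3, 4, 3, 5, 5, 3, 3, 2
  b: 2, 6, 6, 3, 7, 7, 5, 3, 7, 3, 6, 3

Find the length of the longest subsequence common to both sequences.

Taking 3 (a #1, b #4); then 3 (a #2, b #8); then 3 (a #4, b #10); then 3 (a #8, b #12) gives a common subsequence of length 4. dp[9][12] = 4 confirms this is the maximum.

4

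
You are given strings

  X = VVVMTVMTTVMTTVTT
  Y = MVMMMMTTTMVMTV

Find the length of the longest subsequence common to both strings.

9

Pick V at X[1]=Y[2] → M at X[4]=Y[6] → T at X[5]=Y[7] → T at X[8]=Y[8] → T at X[9]=Y[9] → V at X[10]=Y[11] → M at X[11]=Y[12] → T at X[13]=Y[13] → V at X[14]=Y[14]; all 9 characters appear in both, in order, and the DP table's final entry dp[16][14] is also 9, so no common subsequence is longer.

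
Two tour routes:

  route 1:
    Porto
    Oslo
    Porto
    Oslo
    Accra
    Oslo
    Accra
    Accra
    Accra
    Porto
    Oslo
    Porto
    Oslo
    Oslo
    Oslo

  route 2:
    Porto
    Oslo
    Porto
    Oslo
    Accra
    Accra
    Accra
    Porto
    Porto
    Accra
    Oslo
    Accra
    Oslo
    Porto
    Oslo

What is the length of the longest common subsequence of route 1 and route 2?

12

One common subsequence of length 12: Porto at route 1[1]=route 2[1]; then Oslo at route 1[2]=route 2[2]; then Porto at route 1[3]=route 2[3]; then Oslo at route 1[6]=route 2[4]; then Accra at route 1[7]=route 2[5]; then Accra at route 1[8]=route 2[6]; then Accra at route 1[9]=route 2[7]; then Porto at route 1[10]=route 2[8]; then Porto at route 1[12]=route 2[9]; then Oslo at route 1[13]=route 2[11]; then Oslo at route 1[14]=route 2[13]; then Oslo at route 1[15]=route 2[15]. dp[15][15] = 12 confirms this is the maximum.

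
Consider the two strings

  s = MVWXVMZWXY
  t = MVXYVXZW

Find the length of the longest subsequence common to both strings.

6

Let dp[i][j] be the LCS length of the first i characters of s and the first j characters of t. dp[i][j] = dp[i-1][j-1]+1 when the i-th and j-th characters match, else max(dp[i-1][j], dp[i][j-1]).
    ·  M  V  X  Y  V  X  Z  W
 ·  0  0  0  0  0  0  0  0  0
 M  0  1  1  1  1  1  1  1  1
 V  0  1  2  2  2  2  2  2  2
 W  0  1  2  2  2  2  2  2  3
 X  0  1  2  3  3  3  3  3  3
 V  0  1  2  3  3  4  4  4  4
 M  0  1  2  3  3  4  4  4  4
 Z  0  1  2  3  3  4  4  5  5
 W  0  1  2  3  3  4  4  5  6
 X  0  1  2  3  3  4  5  5  6
 Y  0  1  2  3  4  4  5  5  6
dp[10][8] = 6. One LCS (by backtracking along matches): MVXVZW.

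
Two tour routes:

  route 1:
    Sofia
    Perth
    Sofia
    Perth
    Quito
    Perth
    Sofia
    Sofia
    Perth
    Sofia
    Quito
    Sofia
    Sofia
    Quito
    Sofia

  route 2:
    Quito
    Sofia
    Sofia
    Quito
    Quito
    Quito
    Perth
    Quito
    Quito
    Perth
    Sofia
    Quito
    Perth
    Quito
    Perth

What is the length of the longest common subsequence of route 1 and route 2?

Taking Sofia [1,2], Sofia [3,3], Perth [4,7], Quito [5,9], Perth [6,10], Sofia [7,11], Perth [9,13], Quito [11,14] gives a common subsequence of length 8. The LCS DP gives dp[15][15] = 8, so this is optimal.

8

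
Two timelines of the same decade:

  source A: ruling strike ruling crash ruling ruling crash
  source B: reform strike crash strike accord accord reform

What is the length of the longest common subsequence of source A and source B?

One common subsequence of length 2: strike at source A[2]=source B[2] → crash at source A[4]=source B[3], and the DP table's final entry dp[7][7] is also 2, so no common subsequence is longer.

2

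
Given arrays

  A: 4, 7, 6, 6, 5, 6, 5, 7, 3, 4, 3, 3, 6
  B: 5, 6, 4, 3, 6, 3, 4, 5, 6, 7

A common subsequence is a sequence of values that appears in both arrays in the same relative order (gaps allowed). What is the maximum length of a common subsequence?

Pick 5 [5,1]; then 6 [6,2]; then 4 [10,3]; then 3 [11,4]; then 3 [12,6]; then 6 [13,9]; all 6 values appear in both, in order. dp[13][10] = 6 confirms this is the maximum.

6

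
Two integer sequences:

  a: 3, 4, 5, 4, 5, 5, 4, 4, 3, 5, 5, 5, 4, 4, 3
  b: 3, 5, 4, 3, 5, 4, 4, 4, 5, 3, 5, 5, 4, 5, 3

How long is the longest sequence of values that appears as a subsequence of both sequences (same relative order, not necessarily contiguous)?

Match 3 (a #1, b #1); then 4 (a #2, b #3); then 5 (a #3, b #5); then 4 (a #4, b #6); then 4 (a #7, b #7); then 4 (a #8, b #8); then 3 (a #9, b #10); then 5 (a #10, b #11); then 5 (a #11, b #12); then 5 (a #12, b #14); then 3 (a #15, b #15) — 11 values in the same relative order in both, and the DP table's final entry dp[15][15] is also 11, so no common subsequence is longer.

11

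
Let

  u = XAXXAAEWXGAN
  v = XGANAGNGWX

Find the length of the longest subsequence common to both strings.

5

One common subsequence of length 5: X [1,1]; then A [2,3]; then A [5,5]; then W [8,9]; then X [9,10]. Since dp[12][10] = 5, nothing longer is possible.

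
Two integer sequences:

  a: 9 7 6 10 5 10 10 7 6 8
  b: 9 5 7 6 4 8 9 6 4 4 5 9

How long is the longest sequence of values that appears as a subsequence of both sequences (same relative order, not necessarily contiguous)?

Let dp[i][j] be the LCS length of the first i values of a and the first j values of b. dp[i][j] = dp[i-1][j-1]+1 when the i-th and j-th values match, else max(dp[i-1][j], dp[i][j-1]).
    ·  9  5  7  6  4  8  9  6  4  4  5  9
 ·  0  0  0  0  0  0  0  0  0  0  0  0  0
 9  0  1  1  1  1  1  1  1  1  1  1  1  1
 7  0  1  1  2  2  2  2  2  2  2  2  2  2
 6  0  1  1  2  3  3  3  3  3  3  3  3  3
10  0  1  1  2  3  3  3  3  3  3  3  3  3
 5  0  1  2  2  3  3  3  3  3  3  3  4  4
10  0  1  2  2  3  3  3  3  3  3  3  4  4
10  0  1  2  2  3  3  3  3  3  3  3  4  4
 7  0  1  2  3  3  3  3  3  3  3  3  4  4
 6  0  1  2  3  4  4  4  4  4  4  4  4  4
 8  0  1  2  3  4  4  5  5  5  5  5  5  5
dp[10][12] = 5. One LCS (by backtracking along matches): 9, 5, 7, 6, 8.

5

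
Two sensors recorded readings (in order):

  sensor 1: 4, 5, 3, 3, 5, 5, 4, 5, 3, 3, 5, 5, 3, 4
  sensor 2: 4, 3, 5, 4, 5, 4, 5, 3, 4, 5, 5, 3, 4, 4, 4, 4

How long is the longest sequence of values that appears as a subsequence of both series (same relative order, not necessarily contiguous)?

Match 4 at sensor 1[1]=sensor 2[1], then 3 at sensor 1[4]=sensor 2[2], then 5 at sensor 1[5]=sensor 2[3], then 5 at sensor 1[6]=sensor 2[5], then 4 at sensor 1[7]=sensor 2[6], then 5 at sensor 1[8]=sensor 2[7], then 3 at sensor 1[9]=sensor 2[8], then 5 at sensor 1[11]=sensor 2[10], then 5 at sensor 1[12]=sensor 2[11], then 3 at sensor 1[13]=sensor 2[12], then 4 at sensor 1[14]=sensor 2[16] — 11 values in the same relative order in both, and the DP table's final entry dp[14][16] is also 11, so no common subsequence is longer.

11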